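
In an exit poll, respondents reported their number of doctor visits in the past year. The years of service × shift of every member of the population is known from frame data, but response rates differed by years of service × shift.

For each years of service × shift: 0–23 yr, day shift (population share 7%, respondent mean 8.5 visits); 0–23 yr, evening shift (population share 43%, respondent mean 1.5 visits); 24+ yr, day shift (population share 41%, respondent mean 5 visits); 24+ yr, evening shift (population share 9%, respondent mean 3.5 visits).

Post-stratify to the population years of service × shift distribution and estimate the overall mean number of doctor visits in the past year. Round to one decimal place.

3.6

Weight each group's respondent value by its population share:
  0–23 yr, day shift: 0.07 × 8.5 = 0.595
  0–23 yr, evening shift: 0.43 × 1.5 = 0.645
  24+ yr, day shift: 0.41 × 5 = 2.05
  24+ yr, evening shift: 0.09 × 3.5 = 0.315
Post-stratified estimate = 3.605 → 3.6.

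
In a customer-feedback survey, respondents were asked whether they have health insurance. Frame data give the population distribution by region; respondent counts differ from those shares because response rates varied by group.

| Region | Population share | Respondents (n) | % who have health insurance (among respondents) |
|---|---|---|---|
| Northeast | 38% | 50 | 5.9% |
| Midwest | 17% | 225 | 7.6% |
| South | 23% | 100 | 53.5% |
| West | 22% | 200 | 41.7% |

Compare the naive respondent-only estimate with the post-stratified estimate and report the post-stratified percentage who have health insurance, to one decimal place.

25.0%

Unadjusted (pooled respondent) estimate weights by respondent counts:
  (50/575)×5.9 + (225/575)×7.6 + (100/575)×53.5 + (200/575)×41.7 = 27.2957%
Post-stratifying to population shares instead:
  0.38×5.9 + 0.17×7.6 + 0.23×53.5 + 0.22×41.7 = 25.013%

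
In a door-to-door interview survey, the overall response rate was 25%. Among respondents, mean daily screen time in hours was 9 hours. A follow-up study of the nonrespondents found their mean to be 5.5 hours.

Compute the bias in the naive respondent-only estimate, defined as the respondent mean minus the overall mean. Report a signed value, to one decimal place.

+2.6

Nonresponse fraction = 1 − 0.25 = 0.75.
Bias = (nonresponse fraction) × (respondent mean − nonrespondent mean)
     = 0.75 × (9 − 5.5) = 0.75 × 3.5 = 2.625.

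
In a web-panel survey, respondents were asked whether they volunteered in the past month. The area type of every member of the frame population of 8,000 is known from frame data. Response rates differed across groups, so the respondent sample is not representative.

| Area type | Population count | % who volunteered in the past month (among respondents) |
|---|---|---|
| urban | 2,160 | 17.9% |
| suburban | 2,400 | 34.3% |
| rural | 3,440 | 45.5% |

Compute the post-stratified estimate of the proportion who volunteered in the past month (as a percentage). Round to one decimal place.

34.7%

Post-stratification weights by population share, not respondent share:
  urban: (2,160/8,000) × 17.9 = 4.833
  suburban: (2,400/8,000) × 34.3 = 10.29
  rural: (3,440/8,000) × 45.5 = 19.565
Post-stratified estimate = 34.688 → 34.7%.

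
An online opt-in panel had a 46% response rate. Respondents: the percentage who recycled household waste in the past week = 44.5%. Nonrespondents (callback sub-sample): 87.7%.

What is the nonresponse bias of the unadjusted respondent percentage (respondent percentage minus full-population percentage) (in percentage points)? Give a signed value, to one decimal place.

Nonresponse fraction = 1 − 0.46 = 0.54.
Bias = (nonresponse fraction) × (respondent percentage − nonrespondent percentage)
     = 0.54 × (44.5 − 87.7) = 0.54 × -43.2 = -23.328.

-23.3 percentage points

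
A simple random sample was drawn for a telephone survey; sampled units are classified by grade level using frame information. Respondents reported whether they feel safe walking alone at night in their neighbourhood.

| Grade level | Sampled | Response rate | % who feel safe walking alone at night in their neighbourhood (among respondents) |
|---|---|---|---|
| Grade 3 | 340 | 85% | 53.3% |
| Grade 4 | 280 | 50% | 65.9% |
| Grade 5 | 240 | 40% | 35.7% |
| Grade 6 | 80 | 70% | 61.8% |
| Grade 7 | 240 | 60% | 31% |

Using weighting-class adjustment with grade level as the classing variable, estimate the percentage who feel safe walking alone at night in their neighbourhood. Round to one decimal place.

Each respondent's weight = sampled/responded in their class; summing within a class gives n_sampled, so:
  Grade 3: 340 × 53.3 = 18,122
  Grade 4: 280 × 65.9 = 18,452
  Grade 5: 240 × 35.7 = 8568
  Grade 6: 80 × 61.8 = 4944
  Grade 7: 240 × 31 = 7440
Adjusted estimate = 57,526 / 1,180 = 48.7508 → 48.8%.

48.8%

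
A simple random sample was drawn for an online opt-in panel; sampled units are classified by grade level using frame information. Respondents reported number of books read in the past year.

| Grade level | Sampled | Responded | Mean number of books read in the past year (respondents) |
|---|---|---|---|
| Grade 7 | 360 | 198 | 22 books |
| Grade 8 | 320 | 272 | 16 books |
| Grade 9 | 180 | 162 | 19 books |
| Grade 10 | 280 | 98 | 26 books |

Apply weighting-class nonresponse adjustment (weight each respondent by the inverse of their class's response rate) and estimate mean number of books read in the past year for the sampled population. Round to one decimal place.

20.8

Response rates by class: Grade 7 198/360 = 55%, Grade 8 272/320 = 85%, Grade 9 162/180 = 90%, Grade 10 98/280 = 35%.
Inverse-response-rate weighting restores each class to its sampled count, so class totals weight by n_sampled:
  Grade 7: 360 × 22 = 7920
  Grade 8: 320 × 16 = 5120
  Grade 9: 180 × 19 = 3420
  Grade 10: 280 × 26 = 7280
Adjusted estimate = 23,740 / 1,140 = 20.8246 → 20.8.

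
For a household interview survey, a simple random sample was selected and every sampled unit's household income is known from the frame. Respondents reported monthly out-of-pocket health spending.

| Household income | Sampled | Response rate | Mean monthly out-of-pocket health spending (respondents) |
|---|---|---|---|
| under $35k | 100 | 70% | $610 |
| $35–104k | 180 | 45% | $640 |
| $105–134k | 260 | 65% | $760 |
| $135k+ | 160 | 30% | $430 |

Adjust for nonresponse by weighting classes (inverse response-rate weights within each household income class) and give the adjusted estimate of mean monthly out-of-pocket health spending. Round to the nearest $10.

$630

Inverse-response-rate weighting restores each class to its sampled count, so class totals weight by n_sampled:
  under $35k: 100 × 610 = 61,000
  $35–104k: 180 × 640 = 115,200
  $105–134k: 260 × 760 = 197,600
  $135k+: 160 × 430 = 68,800
Adjusted estimate = 442,600 / 700 = 632.286 → $630.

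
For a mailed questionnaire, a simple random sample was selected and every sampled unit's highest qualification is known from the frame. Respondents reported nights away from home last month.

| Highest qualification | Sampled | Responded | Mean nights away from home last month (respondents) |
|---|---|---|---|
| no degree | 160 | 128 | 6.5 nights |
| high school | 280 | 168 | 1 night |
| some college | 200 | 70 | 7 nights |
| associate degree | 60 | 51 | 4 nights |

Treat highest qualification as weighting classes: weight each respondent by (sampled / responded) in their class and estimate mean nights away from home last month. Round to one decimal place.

4.2

Class response rates: no degree 128/160 = 80%, high school 168/280 = 60%, some college 70/200 = 35%, associate degree 51/60 = 85%.
Inverse-response-rate weighting restores each class to its sampled count, so class totals weight by n_sampled:
  no degree: 160 × 6.5 = 1040
  high school: 280 × 1 = 280
  some college: 200 × 7 = 1400
  associate degree: 60 × 4 = 240
Adjusted estimate = 2960 / 700 = 4.22857 → 4.2.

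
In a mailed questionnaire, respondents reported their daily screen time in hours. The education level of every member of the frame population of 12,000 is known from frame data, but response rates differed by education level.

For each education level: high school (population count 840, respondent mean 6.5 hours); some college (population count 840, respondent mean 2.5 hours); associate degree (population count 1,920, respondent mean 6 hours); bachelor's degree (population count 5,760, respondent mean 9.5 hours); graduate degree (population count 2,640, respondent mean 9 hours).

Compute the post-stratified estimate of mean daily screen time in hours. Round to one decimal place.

8.1

Each cell contributes population-share × respondent value:
  high school: (840/12,000) × 6.5 = 0.455
  some college: (840/12,000) × 2.5 = 0.175
  associate degree: (1,920/12,000) × 6 = 0.96
  bachelor's degree: (5,760/12,000) × 9.5 = 4.56
  graduate degree: (2,640/12,000) × 9 = 1.98
Post-stratified estimate = 8.13 → 8.1.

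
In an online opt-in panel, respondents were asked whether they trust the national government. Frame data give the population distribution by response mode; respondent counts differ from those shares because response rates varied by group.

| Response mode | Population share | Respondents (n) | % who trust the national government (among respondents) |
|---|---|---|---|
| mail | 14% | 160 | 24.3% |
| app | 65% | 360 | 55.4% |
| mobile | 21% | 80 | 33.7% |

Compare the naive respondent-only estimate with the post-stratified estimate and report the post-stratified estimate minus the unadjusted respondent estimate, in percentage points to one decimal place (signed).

+2.3 percentage points

Without adjustment, the pooled respondent share is:
  (160/600)×24.3 + (360/600)×55.4 + (80/600)×33.7 = 44.2133%
Post-stratified estimate weights by population shares:
  0.14×24.3 + 0.65×55.4 + 0.21×33.7 = 46.489%
Difference = 46.489 − 44.2133 = 2.2757 pp.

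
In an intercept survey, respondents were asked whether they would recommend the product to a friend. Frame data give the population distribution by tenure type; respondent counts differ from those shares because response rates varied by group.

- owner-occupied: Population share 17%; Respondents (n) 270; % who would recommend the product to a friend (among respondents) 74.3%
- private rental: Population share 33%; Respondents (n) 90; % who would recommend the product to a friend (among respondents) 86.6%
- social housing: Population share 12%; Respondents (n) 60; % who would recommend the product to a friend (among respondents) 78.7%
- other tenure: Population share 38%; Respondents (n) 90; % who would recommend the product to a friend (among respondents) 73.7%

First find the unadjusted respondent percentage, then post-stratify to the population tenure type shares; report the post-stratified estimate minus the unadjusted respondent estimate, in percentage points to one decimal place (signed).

Unadjusted (pooled respondent) estimate weights by respondent counts:
  (270/510)×74.3 + (90/510)×86.6 + (60/510)×78.7 + (90/510)×73.7 = 76.8824%
Post-stratified estimate weights by population shares:
  0.17×74.3 + 0.33×86.6 + 0.12×78.7 + 0.38×73.7 = 78.659%
Difference = 78.659 − 76.8824 = 1.7766 pp.

+1.8 percentage points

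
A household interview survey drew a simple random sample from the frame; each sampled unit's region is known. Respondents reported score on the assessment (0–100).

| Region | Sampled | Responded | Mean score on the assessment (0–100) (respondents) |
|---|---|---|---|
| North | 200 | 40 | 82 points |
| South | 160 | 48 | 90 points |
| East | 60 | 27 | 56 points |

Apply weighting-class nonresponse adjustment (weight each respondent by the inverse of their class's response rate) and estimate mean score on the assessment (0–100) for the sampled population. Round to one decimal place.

81.3

Response rates by class: North 40/200 = 20%, South 48/160 = 30%, East 27/60 = 45%.
Inverse-response-rate weighting restores each class to its sampled count, so class totals weight by n_sampled:
  North: 200 × 82 = 16,400
  South: 160 × 90 = 14,400
  East: 60 × 56 = 3360
Adjusted estimate = 34,160 / 420 = 81.3333 → 81.3.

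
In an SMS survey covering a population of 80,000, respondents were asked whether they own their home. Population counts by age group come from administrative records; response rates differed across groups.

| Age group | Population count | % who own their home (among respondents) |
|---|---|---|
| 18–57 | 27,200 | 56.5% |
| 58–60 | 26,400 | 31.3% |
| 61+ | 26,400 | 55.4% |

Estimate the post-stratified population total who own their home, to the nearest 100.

38,300

Each cell contributes its population count × the respondent rate:
  18–57: 27,200 × 56.5% = 15,368
  58–60: 26,400 × 31.3% = 8263.2
  61+: 26,400 × 55.4% = 14625.6
Estimated total = 38256.8 → 38,300.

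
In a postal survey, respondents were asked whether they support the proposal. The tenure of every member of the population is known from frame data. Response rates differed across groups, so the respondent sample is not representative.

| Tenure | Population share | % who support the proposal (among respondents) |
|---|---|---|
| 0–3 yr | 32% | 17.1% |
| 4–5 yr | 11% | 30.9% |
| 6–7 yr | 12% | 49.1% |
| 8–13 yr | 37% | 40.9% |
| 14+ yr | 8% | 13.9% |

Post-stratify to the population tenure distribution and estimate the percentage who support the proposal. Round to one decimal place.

31.0%

Post-stratification weights by population share, not respondent share:
  0–3 yr: 0.32 × 17.1 = 5.472
  4–5 yr: 0.11 × 30.9 = 3.399
  6–7 yr: 0.12 × 49.1 = 5.892
  8–13 yr: 0.37 × 40.9 = 15.133
  14+ yr: 0.08 × 13.9 = 1.112
Post-stratified estimate = 31.008 → 31.0%.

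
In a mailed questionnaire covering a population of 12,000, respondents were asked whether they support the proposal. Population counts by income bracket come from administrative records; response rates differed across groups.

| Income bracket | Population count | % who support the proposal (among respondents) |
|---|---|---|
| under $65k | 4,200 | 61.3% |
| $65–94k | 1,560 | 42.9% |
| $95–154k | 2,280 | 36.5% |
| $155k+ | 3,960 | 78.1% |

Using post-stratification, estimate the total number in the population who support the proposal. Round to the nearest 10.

Estimated count per cell = population count × respondent percentage:
  under $65k: 4,200 × 61.3% = 2574.6
  $65–94k: 1,560 × 42.9% = 669.24
  $95–154k: 2,280 × 36.5% = 832.2
  $155k+: 3,960 × 78.1% = 3092.76
Estimated total = 7168.8 → 7,170.

7,170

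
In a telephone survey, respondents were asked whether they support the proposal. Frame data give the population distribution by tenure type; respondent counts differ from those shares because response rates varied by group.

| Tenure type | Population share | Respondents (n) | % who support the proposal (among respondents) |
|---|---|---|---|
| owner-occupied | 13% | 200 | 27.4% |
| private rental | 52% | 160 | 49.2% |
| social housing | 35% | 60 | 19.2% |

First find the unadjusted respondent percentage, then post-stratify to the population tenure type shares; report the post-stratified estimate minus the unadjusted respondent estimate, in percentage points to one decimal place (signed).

+1.3 percentage points

Unadjusted (pooled respondent) estimate weights by respondent counts:
  (200/420)×27.4 + (160/420)×49.2 + (60/420)×19.2 = 34.5333%
Post-stratifying to population shares instead:
  0.13×27.4 + 0.52×49.2 + 0.35×19.2 = 35.866%
Difference = 35.866 − 34.5333 = 1.3327 pp.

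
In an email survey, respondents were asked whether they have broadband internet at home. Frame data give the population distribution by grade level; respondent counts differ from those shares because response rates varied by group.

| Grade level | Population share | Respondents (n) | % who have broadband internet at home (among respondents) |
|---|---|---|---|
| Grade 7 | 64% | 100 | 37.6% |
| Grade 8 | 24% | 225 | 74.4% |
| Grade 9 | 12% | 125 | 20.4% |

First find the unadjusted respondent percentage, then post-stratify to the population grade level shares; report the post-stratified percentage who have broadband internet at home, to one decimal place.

44.4%

Naive respondent-only estimate (weights = respondent counts):
  (100/450)×37.6 + (225/450)×74.4 + (125/450)×20.4 = 51.2222%
Reweighting by population grade level shares:
  0.64×37.6 + 0.24×74.4 + 0.12×20.4 = 44.368%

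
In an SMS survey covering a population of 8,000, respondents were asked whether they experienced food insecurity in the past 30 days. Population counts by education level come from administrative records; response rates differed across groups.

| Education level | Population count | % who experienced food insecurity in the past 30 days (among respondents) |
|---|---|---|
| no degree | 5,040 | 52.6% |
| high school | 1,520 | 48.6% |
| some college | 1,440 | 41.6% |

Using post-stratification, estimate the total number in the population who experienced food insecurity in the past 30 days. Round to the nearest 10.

3,990

Estimated count per cell = population count × respondent percentage:
  no degree: 5,040 × 52.6% = 2651.04
  high school: 1,520 × 48.6% = 738.72
  some college: 1,440 × 41.6% = 599.04
Estimated total = 3988.8 → 3,990.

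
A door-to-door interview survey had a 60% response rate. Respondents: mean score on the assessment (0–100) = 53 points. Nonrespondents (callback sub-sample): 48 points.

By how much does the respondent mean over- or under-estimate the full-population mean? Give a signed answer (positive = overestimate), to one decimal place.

Nonresponse fraction = 1 − 0.6 = 0.4.
Bias = (nonresponse fraction) × (respondent mean − nonrespondent mean)
     = 0.4 × (53 − 48) = 0.4 × 5 = 2.

+2.0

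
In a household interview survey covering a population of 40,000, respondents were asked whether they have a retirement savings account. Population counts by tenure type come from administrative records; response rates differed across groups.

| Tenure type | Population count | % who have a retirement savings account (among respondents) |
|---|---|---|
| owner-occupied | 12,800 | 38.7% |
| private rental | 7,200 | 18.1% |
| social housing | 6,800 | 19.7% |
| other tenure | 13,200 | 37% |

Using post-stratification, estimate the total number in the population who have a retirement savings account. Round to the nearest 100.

Estimated count per cell = population count × respondent percentage:
  owner-occupied: 12,800 × 38.7% = 4953.6
  private rental: 7,200 × 18.1% = 1303.2
  social housing: 6,800 × 19.7% = 1339.6
  other tenure: 13,200 × 37% = 4884
Estimated total = 12480.4 → 12,500.

12,500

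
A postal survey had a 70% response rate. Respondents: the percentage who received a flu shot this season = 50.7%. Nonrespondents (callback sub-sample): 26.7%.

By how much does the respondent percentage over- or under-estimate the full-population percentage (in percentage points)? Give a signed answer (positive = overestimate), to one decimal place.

Nonresponse fraction = 1 − 0.7 = 0.3.
Bias = (nonresponse fraction) × (respondent percentage − nonrespondent percentage)
     = 0.3 × (50.7 − 26.7) = 0.3 × 24 = 7.2.

+7.2 percentage points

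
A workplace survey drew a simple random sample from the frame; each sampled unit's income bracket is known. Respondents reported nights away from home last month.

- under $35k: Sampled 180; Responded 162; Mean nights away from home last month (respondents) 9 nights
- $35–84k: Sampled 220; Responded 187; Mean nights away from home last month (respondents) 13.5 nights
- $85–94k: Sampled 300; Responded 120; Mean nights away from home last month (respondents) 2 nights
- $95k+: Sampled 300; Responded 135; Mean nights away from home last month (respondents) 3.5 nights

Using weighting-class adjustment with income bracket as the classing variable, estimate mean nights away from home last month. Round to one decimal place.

6.2

Response rates by class: under $35k 162/180 = 90%, $35–84k 187/220 = 85%, $85–94k 120/300 = 40%, $95k+ 135/300 = 45%.
Inverse-response-rate weighting restores each class to its sampled count, so class totals weight by n_sampled:
  under $35k: 180 × 9 = 1620
  $35–84k: 220 × 13.5 = 2970
  $85–94k: 300 × 2 = 600
  $95k+: 300 × 3.5 = 1050
Adjusted estimate = 6240 / 1,000 = 6.24 → 6.2.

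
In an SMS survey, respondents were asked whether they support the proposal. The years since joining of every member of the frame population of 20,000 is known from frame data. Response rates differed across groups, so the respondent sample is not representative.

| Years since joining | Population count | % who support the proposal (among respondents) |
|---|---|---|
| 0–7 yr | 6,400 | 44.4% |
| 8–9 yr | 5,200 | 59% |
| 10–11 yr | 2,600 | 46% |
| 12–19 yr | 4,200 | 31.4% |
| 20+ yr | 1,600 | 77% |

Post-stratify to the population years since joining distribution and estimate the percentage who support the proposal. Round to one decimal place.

48.3%

Reweight to the known years since joining distribution:
  0–7 yr: (6,400/20,000) × 44.4 = 14.208
  8–9 yr: (5,200/20,000) × 59 = 15.34
  10–11 yr: (2,600/20,000) × 46 = 5.98
  12–19 yr: (4,200/20,000) × 31.4 = 6.594
  20+ yr: (1,600/20,000) × 77 = 6.16
Post-stratified estimate = 48.282 → 48.3%.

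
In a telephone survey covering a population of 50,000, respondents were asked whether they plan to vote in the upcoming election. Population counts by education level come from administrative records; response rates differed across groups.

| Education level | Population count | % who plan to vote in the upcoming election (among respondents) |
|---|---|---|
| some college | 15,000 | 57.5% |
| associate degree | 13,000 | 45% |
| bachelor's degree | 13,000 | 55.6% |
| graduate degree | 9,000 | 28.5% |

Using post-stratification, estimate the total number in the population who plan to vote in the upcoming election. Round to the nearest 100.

Each cell contributes its population count × the respondent rate:
  some college: 15,000 × 57.5% = 8625
  associate degree: 13,000 × 45% = 5850
  bachelor's degree: 13,000 × 55.6% = 7228
  graduate degree: 9,000 × 28.5% = 2565
Estimated total = 24,268 → 24,300.

24,300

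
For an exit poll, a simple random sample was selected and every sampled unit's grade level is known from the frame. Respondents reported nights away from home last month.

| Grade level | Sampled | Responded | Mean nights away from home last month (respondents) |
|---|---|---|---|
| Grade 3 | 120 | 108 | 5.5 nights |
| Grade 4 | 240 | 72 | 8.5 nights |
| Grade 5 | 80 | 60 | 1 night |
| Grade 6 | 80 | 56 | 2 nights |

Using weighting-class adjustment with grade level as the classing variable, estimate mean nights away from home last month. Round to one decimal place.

5.7

Response rates by class: Grade 3 108/120 = 90%, Grade 4 72/240 = 30%, Grade 5 60/80 = 75%, Grade 6 56/80 = 70%.
Each respondent's weight = sampled/responded in their class; summing within a class gives n_sampled, so:
  Grade 3: 120 × 5.5 = 660
  Grade 4: 240 × 8.5 = 2040
  Grade 5: 80 × 1 = 80
  Grade 6: 80 × 2 = 160
Adjusted estimate = 2940 / 520 = 5.65385 → 5.7.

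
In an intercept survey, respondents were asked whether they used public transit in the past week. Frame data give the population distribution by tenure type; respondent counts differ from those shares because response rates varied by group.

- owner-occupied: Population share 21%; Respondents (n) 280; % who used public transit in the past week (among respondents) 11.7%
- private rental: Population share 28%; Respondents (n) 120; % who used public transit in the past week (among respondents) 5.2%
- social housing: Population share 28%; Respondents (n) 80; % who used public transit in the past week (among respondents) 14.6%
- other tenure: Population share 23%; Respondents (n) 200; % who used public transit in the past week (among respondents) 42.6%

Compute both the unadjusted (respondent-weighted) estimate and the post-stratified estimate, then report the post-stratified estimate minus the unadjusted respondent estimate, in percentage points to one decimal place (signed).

-2.2 percentage points

Unadjusted (pooled respondent) estimate weights by respondent counts:
  (280/680)×11.7 + (120/680)×5.2 + (80/680)×14.6 + (200/680)×42.6 = 19.9824%
Post-stratifying to population shares instead:
  0.21×11.7 + 0.28×5.2 + 0.28×14.6 + 0.23×42.6 = 17.799%
Difference = 17.799 − 19.9824 = -2.1834 pp.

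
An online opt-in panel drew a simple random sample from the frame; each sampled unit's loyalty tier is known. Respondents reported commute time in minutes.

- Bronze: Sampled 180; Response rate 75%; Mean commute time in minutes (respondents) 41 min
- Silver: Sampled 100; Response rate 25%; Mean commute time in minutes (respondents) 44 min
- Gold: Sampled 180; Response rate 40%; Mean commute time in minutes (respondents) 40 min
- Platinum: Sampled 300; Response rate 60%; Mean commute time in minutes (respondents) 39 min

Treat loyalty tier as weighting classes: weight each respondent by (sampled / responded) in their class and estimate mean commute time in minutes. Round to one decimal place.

40.4

Each respondent's weight = sampled/responded in their class; summing within a class gives n_sampled, so:
  Bronze: 180 × 41 = 7380
  Silver: 100 × 44 = 4400
  Gold: 180 × 40 = 7200
  Platinum: 300 × 39 = 11,700
Adjusted estimate = 30,680 / 760 = 40.3684 → 40.4.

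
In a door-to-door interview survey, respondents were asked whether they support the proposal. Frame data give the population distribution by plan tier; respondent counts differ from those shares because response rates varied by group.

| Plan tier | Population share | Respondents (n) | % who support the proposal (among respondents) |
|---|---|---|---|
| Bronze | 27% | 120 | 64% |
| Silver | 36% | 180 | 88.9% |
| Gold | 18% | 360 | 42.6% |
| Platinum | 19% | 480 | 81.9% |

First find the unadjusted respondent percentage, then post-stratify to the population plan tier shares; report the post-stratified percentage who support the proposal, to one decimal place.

Without adjustment, the pooled respondent share is:
  (120/1140)×64 + (180/1140)×88.9 + (360/1140)×42.6 + (480/1140)×81.9 = 68.7105%
Post-stratified estimate weights by population shares:
  0.27×64 + 0.36×88.9 + 0.18×42.6 + 0.19×81.9 = 72.513%

72.5%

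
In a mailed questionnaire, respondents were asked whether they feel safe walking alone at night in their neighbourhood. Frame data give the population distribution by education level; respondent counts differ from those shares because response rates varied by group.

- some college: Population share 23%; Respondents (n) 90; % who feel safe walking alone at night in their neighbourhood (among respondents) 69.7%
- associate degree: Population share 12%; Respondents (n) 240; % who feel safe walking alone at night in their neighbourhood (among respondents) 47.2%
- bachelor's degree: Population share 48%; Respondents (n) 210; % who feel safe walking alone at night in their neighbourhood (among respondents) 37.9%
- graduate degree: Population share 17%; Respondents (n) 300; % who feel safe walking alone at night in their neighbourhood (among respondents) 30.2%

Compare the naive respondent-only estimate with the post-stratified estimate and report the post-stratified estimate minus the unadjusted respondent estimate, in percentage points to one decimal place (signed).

Unadjusted (pooled respondent) estimate weights by respondent counts:
  (90/840)×69.7 + (240/840)×47.2 + (210/840)×37.9 + (300/840)×30.2 = 41.2143%
Post-stratifying to population shares instead:
  0.23×69.7 + 0.12×47.2 + 0.48×37.9 + 0.17×30.2 = 45.021%
Difference = 45.021 − 41.2143 = 3.8067 pp.

+3.8 percentage points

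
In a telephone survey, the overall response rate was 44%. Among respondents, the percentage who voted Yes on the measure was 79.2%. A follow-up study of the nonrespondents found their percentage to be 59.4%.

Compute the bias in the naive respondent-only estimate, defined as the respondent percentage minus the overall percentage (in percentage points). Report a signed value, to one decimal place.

+11.1 percentage points

Nonresponse fraction = 1 − 0.44 = 0.56.
Bias = (nonresponse fraction) × (respondent percentage − nonrespondent percentage)
     = 0.56 × (79.2 − 59.4) = 0.56 × 19.8 = 11.088.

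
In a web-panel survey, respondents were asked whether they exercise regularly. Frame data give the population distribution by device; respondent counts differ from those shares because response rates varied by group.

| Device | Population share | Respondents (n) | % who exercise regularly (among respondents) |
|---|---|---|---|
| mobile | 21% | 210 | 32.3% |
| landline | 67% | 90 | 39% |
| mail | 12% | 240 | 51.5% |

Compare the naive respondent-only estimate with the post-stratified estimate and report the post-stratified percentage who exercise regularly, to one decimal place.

39.1%

Naive respondent-only estimate (weights = respondent counts):
  (210/540)×32.3 + (90/540)×39 + (240/540)×51.5 = 41.95%
Reweighting by population device shares:
  0.21×32.3 + 0.67×39 + 0.12×51.5 = 39.093%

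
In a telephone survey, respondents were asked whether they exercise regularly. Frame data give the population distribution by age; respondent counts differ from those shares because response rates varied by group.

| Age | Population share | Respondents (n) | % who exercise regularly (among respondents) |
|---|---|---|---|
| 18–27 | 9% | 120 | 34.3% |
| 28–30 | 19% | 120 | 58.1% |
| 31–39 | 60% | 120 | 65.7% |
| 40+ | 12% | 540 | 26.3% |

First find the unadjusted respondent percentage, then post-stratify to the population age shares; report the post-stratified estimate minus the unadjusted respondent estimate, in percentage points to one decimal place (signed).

Without adjustment, the pooled respondent share is:
  (120/900)×34.3 + (120/900)×58.1 + (120/900)×65.7 + (540/900)×26.3 = 36.86%
Post-stratifying to population shares instead:
  0.09×34.3 + 0.19×58.1 + 0.6×65.7 + 0.12×26.3 = 56.702%
Difference = 56.702 − 36.86 = 19.842 pp.

+19.8 percentage points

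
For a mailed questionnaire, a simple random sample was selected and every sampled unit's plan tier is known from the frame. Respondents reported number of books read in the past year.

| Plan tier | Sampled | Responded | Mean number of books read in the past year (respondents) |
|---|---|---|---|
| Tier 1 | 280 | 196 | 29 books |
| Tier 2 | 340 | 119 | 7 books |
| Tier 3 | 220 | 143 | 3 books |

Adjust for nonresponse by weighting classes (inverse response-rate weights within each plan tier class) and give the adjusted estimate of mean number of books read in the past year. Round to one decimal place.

13.3

Class response rates: Tier 1 196/280 = 70%, Tier 2 119/340 = 35%, Tier 3 143/220 = 65%.
Inverse-response-rate weighting restores each class to its sampled count, so class totals weight by n_sampled:
  Tier 1: 280 × 29 = 8120
  Tier 2: 340 × 7 = 2380
  Tier 3: 220 × 3 = 660
Adjusted estimate = 11,160 / 840 = 13.2857 → 13.3.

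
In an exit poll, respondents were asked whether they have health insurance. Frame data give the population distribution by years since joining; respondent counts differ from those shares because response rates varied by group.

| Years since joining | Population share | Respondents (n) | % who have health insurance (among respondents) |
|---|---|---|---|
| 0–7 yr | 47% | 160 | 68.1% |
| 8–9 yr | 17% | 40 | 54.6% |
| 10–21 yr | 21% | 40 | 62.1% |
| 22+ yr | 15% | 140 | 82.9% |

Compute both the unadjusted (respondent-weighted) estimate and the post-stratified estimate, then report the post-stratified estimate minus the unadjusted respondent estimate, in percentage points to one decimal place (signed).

-4.7 percentage points

Without adjustment, the pooled respondent share is:
  (160/380)×68.1 + (40/380)×54.6 + (40/380)×62.1 + (140/380)×82.9 = 71.5%
Reweighting by population years since joining shares:
  0.47×68.1 + 0.17×54.6 + 0.21×62.1 + 0.15×82.9 = 66.765%
Difference = 66.765 − 71.5 = -4.735 pp.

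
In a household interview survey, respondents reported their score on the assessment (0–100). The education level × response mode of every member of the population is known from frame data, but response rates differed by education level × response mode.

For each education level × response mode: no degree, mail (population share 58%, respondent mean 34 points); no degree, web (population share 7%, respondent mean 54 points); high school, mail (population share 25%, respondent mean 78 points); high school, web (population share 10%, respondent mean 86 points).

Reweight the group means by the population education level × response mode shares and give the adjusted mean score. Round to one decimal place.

51.6

Post-stratification weights by population share, not respondent share:
  no degree, mail: 0.58 × 34 = 19.72
  no degree, web: 0.07 × 54 = 3.78
  high school, mail: 0.25 × 78 = 19.5
  high school, web: 0.1 × 86 = 8.6
Post-stratified estimate = 51.6 → 51.6.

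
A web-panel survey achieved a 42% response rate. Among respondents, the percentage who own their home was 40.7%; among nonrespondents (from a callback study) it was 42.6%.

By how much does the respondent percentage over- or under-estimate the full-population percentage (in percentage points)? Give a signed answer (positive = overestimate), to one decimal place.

Nonresponse fraction = 1 − 0.42 = 0.58.
Bias = (nonresponse fraction) × (respondent percentage − nonrespondent percentage)
     = 0.58 × (40.7 − 42.6) = 0.58 × -1.9 = -1.102.

-1.1 percentage points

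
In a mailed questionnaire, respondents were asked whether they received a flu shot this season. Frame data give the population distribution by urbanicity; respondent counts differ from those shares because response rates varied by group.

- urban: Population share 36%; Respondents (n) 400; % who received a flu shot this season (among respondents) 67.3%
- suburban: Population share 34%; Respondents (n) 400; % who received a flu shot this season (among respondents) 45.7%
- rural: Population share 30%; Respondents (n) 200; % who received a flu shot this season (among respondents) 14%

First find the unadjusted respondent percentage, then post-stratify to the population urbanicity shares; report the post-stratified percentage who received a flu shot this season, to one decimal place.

Unadjusted (pooled respondent) estimate weights by respondent counts:
  (400/1000)×67.3 + (400/1000)×45.7 + (200/1000)×14 = 48%
Post-stratifying to population shares instead:
  0.36×67.3 + 0.34×45.7 + 0.3×14 = 43.966%

44.0%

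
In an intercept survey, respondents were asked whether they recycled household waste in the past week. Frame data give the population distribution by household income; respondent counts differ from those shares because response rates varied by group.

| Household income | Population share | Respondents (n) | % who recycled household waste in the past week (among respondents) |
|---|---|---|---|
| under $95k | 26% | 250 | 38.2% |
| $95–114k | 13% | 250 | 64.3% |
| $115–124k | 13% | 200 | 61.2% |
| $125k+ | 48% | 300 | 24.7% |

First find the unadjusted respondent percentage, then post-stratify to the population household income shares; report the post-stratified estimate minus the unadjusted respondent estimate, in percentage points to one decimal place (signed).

-7.2 percentage points

Unadjusted (pooled respondent) estimate weights by respondent counts:
  (250/1000)×38.2 + (250/1000)×64.3 + (200/1000)×61.2 + (300/1000)×24.7 = 45.275%
Post-stratifying to population shares instead:
  0.26×38.2 + 0.13×64.3 + 0.13×61.2 + 0.48×24.7 = 38.103%
Difference = 38.103 − 45.275 = -7.172 pp.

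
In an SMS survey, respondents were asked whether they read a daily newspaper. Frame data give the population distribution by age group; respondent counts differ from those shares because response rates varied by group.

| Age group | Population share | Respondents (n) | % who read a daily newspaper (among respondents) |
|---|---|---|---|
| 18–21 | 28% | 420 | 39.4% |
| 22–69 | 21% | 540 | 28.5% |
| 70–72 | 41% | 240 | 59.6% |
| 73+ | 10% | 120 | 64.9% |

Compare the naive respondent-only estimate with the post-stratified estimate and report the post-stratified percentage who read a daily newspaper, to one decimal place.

47.9%

Without adjustment, the pooled respondent share is:
  (420/1320)×39.4 + (540/1320)×28.5 + (240/1320)×59.6 + (120/1320)×64.9 = 40.9318%
Post-stratified estimate weights by population shares:
  0.28×39.4 + 0.21×28.5 + 0.41×59.6 + 0.1×64.9 = 47.943%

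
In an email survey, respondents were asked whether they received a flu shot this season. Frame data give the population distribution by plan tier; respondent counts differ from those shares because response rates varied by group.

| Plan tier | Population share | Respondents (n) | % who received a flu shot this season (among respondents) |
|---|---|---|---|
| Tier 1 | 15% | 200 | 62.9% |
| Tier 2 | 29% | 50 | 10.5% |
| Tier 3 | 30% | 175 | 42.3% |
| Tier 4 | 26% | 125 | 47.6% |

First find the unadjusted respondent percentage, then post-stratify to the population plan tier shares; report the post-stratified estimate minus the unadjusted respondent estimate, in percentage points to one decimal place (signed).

-10.6 percentage points

Unadjusted (pooled respondent) estimate weights by respondent counts:
  (200/550)×62.9 + (50/550)×10.5 + (175/550)×42.3 + (125/550)×47.6 = 48.1045%
Post-stratified estimate weights by population shares:
  0.15×62.9 + 0.29×10.5 + 0.3×42.3 + 0.26×47.6 = 37.546%
Difference = 37.546 − 48.1045 = -10.5585 pp.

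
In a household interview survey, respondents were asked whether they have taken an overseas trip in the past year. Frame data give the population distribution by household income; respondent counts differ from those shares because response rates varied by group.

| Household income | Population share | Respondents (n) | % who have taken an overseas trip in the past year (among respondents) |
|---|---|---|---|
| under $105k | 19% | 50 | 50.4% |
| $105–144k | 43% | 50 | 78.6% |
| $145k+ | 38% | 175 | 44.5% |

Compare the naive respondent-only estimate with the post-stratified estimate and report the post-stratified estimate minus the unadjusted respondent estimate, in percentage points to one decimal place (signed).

Unadjusted (pooled respondent) estimate weights by respondent counts:
  (50/275)×50.4 + (50/275)×78.6 + (175/275)×44.5 = 51.7727%
Post-stratifying to population shares instead:
  0.19×50.4 + 0.43×78.6 + 0.38×44.5 = 60.284%
Difference = 60.284 − 51.7727 = 8.5113 pp.

+8.5 percentage points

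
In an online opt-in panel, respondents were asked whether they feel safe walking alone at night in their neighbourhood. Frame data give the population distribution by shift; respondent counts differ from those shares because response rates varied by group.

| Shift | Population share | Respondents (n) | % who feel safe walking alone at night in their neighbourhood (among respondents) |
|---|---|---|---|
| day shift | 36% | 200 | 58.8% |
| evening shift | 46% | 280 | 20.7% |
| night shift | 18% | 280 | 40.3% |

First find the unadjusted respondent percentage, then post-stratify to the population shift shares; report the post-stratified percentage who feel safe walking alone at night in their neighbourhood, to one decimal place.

37.9%

Naive respondent-only estimate (weights = respondent counts):
  (200/760)×58.8 + (280/760)×20.7 + (280/760)×40.3 = 37.9474%
Post-stratified estimate weights by population shares:
  0.36×58.8 + 0.46×20.7 + 0.18×40.3 = 37.944%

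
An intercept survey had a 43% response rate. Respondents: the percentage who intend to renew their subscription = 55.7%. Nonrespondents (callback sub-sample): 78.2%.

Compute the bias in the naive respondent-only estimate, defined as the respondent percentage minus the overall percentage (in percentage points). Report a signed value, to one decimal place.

-12.8 percentage points

Nonresponse fraction = 1 − 0.43 = 0.57.
Bias = (nonresponse fraction) × (respondent percentage − nonrespondent percentage)
     = 0.57 × (55.7 − 78.2) = 0.57 × -22.5 = -12.825.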